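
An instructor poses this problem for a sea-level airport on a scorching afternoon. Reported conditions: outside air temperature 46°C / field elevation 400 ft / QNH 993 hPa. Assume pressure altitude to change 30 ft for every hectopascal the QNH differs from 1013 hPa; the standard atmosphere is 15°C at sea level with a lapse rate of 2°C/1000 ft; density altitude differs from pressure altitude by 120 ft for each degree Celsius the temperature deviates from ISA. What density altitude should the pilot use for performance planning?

4960 ft

Pressure altitude = 400 + (1013 − 993) × 30 = 400 + (+600) = 1000 ft.
ISA temperature at 1000 ft = 15 − 2 × (1000/1000) = 13°C.
ISA deviation = 46 − 13 = +33°C.
Density altitude = 1000 + 120 × (33) = 4960 ft.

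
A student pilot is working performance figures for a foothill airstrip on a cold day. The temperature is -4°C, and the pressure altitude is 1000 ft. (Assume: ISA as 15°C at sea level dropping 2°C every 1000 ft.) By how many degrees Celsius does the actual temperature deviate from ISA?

ISA temperature at 1000 ft = 15 − 2 × (1000/1000) = 13°C.
Deviation = OAT − ISA = -4 − 13 = -17°C.

ISA-17°C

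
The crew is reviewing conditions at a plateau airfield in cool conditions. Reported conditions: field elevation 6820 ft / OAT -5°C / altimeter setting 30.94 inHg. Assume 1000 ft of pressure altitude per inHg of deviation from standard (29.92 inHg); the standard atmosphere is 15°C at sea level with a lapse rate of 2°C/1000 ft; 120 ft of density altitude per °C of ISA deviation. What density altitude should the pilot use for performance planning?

4792 ft

Pressure altitude = 6820 + (29.92 − 30.94) × 1000 = 6820 + (-1020) = 5800 ft.
ISA temperature at 5800 ft = 15 − 2 × (5800/1000) = 3.4°C.
ISA deviation = -5 − 3.4 = -8.4°C.
Density altitude = 5800 + 120 × (-8.4) = 4792 ft.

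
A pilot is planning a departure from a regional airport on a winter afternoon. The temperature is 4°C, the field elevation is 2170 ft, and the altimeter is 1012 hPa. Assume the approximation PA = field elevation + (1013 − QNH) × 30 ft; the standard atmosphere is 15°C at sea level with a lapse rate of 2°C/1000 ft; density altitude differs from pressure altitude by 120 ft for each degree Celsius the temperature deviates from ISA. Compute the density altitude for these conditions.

Pressure altitude = 2170 + (1013 − 1012) × 30 = 2170 + (+30) = 2200 ft.
ISA temperature at 2200 ft = 15 − 2 × (2200/1000) = 10.6°C.
ISA deviation = 4 − 10.6 = -6.6°C.
Density altitude = 2200 + 120 × (-6.6) = 1408 ft.

1408 ft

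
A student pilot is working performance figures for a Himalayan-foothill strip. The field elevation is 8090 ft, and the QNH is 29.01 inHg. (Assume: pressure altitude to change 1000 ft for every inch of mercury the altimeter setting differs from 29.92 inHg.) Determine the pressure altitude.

Pressure correction = (29.92 − 29.01) × 1000 = +910 ft.
Pressure altitude = 8090 + (+910) = 9000 ft.

9000 ft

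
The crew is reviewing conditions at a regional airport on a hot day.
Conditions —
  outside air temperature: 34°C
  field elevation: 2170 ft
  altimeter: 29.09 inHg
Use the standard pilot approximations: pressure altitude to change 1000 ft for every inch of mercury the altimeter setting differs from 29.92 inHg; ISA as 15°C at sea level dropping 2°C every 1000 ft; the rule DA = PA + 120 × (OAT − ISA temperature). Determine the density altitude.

Pressure altitude = 2170 + (29.92 − 29.09) × 1000 = 2170 + (+830) = 3000 ft.
ISA temperature at 3000 ft = 15 − 2 × (3000/1000) = 9°C.
ISA deviation = 34 − 9 = +25°C.
Density altitude = 3000 + 120 × (25) = 6000 ft.

6000 ft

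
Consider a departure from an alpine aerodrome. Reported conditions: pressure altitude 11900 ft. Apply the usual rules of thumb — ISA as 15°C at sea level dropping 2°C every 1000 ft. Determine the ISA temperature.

ISA temperature = 15 − 2 × (11900/1000) = 15 − 23.8 = -8.8°C.

-8.8°C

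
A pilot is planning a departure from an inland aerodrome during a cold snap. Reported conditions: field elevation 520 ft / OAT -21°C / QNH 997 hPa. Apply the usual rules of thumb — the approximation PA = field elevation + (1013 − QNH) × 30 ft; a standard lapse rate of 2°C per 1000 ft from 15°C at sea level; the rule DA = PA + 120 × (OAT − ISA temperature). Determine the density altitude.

-3080 ft

Pressure altitude = 520 + (1013 − 997) × 30 = 520 + (+480) = 1000 ft.
ISA temperature at 1000 ft = 15 − 2 × (1000/1000) = 13°C.
ISA deviation = -21 − 13 = -34°C.
Density altitude = 1000 + 120 × (-34) = -3080 ft.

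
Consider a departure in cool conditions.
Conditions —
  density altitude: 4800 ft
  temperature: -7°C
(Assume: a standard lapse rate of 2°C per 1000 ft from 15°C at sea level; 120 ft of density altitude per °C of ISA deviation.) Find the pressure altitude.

DA = PA + 120 × (OAT − (15 − 2·PA/1000)) = PA + 120·OAT − 1800 + 0.24·PA = 1.24·PA + 120·OAT − 1800.
So 1.24·PA = 4800 − 120 × (-7) + 1800 = 7440.
PA = 7440 / 1.24 = 6000 ft.

6000 ft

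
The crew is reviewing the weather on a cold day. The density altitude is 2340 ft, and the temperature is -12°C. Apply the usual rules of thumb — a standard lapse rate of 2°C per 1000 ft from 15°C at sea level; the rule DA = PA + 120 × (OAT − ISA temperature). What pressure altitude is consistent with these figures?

DA = PA + 120 × (OAT − (15 − 2·PA/1000)) = PA + 120·OAT − 1800 + 0.24·PA = 1.24·PA + 120·OAT − 1800.
So 1.24·PA = 2340 − 120 × (-12) + 1800 = 5580.
PA = 5580 / 1.24 = 4500 ft.

4500 ft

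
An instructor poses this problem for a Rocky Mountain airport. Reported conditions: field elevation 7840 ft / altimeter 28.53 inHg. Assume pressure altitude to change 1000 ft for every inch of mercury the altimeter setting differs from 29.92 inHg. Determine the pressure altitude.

Pressure correction = (29.92 − 28.53) × 1000 = +1390 ft.
Pressure altitude = 7840 + (+1390) = 9230 ft.

9230 ft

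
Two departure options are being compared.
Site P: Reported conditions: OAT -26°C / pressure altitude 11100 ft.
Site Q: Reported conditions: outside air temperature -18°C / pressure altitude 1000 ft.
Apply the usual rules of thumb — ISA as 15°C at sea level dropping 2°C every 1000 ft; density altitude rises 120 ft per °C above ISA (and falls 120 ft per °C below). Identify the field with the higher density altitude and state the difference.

Site P: ISA temp = -7.2°C, deviation -18.8°C, DA = 11100 + 120 × (-18.8) = 8844 ft.
Site Q: ISA temp = 13°C, deviation -31°C, DA = 1000 + 120 × (-31) = -2720 ft.
Site P is higher by 8844 − (-2720) = 11564 ft.

Site P by 11564 ft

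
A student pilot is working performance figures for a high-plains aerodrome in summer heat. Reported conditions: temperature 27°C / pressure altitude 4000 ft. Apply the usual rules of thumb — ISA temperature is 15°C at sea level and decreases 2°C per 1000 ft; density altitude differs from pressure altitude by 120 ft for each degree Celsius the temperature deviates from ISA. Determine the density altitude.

ISA temperature at 4000 ft = 15 − 2 × (4000/1000) = 7°C.
ISA deviation = 27 − 7 = +20°C.
Density altitude = 4000 + 120 × (20) = 4000 + (+2400) = 6400 ft.

6400 ft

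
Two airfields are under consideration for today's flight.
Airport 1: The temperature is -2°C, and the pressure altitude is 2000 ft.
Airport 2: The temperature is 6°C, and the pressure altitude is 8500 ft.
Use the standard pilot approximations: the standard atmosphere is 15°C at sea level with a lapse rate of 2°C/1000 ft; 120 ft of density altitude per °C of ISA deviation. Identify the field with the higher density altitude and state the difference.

Airport 1: ISA temp = 11°C, deviation -13°C, DA = 2000 + 120 × (-13) = 440 ft.
Airport 2: ISA temp = -2°C, deviation +8°C, DA = 8500 + 120 × 8 = 9460 ft.
Airport 2 is higher by 9460 − 440 = 9020 ft.

Airport 2 by 9020 ft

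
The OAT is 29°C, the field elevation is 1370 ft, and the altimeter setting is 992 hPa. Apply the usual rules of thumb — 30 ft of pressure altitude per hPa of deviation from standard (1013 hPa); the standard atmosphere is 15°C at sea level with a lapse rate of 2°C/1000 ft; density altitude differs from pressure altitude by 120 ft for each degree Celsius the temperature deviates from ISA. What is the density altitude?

Pressure altitude = 1370 + (1013 − 992) × 30 = 1370 + (+630) = 2000 ft.
ISA temperature at 2000 ft = 15 − 2 × (2000/1000) = 11°C.
ISA deviation = 29 − 11 = +18°C.
Density altitude = 2000 + 120 × (18) = 4160 ft.

4160 ft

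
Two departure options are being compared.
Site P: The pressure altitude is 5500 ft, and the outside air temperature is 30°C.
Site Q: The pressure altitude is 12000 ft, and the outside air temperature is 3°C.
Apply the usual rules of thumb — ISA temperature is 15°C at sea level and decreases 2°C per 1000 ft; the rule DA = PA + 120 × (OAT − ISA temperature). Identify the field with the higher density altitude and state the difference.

Site Q by 4820 ft

Site P: ISA temp = 4°C, deviation +26°C, DA = 5500 + 120 × 26 = 8620 ft.
Site Q: ISA temp = -9°C, deviation +12°C, DA = 12000 + 120 × 12 = 13440 ft.
Site Q is higher by 13440 − 8620 = 4820 ft.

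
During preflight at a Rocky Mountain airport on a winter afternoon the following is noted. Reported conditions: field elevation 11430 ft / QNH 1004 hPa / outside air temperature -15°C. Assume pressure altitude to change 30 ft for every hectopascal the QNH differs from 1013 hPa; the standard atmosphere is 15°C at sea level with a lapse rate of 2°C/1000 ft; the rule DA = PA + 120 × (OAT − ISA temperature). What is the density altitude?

10908 ft

Pressure altitude = 11430 + (1013 − 1004) × 30 = 11430 + (+270) = 11700 ft.
ISA temperature at 11700 ft = 15 − 2 × (11700/1000) = -8.4°C.
ISA deviation = -15 − (-8.4) = -6.6°C.
Density altitude = 11700 + 120 × (-6.6) = 10908 ft.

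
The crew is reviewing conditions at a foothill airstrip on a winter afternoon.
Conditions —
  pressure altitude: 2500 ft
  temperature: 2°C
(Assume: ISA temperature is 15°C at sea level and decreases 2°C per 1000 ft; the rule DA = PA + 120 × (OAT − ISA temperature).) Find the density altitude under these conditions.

ISA temperature at 2500 ft = 15 − 2 × (2500/1000) = 10°C.
ISA deviation = 2 − 10 = -8°C.
Density altitude = 2500 + 120 × (-8) = 2500 + (-960) = 1540 ft.

1540 ft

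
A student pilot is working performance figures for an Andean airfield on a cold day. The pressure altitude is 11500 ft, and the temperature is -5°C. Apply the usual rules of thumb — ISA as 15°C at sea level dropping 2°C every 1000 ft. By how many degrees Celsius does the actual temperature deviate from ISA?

ISA temperature at 11500 ft = 15 − 2 × (11500/1000) = -8°C.
Deviation = OAT − ISA = -5 − (-8) = +3°C.

ISA+3°C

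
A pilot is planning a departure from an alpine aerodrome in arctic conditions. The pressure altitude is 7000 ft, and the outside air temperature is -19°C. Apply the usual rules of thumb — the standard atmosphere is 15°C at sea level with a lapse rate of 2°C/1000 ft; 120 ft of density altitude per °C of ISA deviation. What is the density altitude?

ISA temperature at 7000 ft = 15 − 2 × (7000/1000) = 1°C.
ISA deviation = -19 − 1 = -20°C.
Density altitude = 7000 + 120 × (-20) = 7000 + (-2400) = 4600 ft.

4600 ft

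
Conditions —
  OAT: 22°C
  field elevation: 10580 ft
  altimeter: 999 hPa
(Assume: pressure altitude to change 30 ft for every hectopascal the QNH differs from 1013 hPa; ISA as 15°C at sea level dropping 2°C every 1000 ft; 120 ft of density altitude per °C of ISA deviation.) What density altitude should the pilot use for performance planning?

14480 ft

Pressure altitude = 10580 + (1013 − 999) × 30 = 10580 + (+420) = 11000 ft.
ISA temperature at 11000 ft = 15 − 2 × (11000/1000) = -7°C.
ISA deviation = 22 − (-7) = +29°C.
Density altitude = 11000 + 120 × (29) = 14480 ft.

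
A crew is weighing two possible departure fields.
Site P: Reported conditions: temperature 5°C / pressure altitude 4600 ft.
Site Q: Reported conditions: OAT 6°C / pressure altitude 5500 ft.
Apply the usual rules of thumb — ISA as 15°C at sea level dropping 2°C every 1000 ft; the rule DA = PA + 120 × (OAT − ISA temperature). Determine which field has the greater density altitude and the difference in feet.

Site P: ISA temp = 5.8°C, deviation -0.8°C, DA = 4600 + 120 × (-0.8) = 4504 ft.
Site Q: ISA temp = 4°C, deviation +2°C, DA = 5500 + 120 × 2 = 5740 ft.
Site Q is higher by 5740 − 4504 = 1236 ft.

Site Q by 1236 ft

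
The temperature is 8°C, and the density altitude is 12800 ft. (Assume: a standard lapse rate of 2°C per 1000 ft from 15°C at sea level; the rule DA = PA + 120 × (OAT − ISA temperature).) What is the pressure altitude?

11000 ft

DA = PA + 120 × (OAT − (15 − 2·PA/1000)) = PA + 120·OAT − 1800 + 0.24·PA = 1.24·PA + 120·OAT − 1800.
So 1.24·PA = 12800 − 120 × 8 + 1800 = 13640.
PA = 13640 / 1.24 = 11000 ft.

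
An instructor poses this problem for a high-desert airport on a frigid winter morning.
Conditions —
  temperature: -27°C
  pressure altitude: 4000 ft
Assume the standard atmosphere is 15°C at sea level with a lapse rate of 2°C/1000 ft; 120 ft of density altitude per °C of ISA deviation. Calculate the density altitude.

ISA temperature at 4000 ft = 15 − 2 × (4000/1000) = 7°C.
ISA deviation = -27 − 7 = -34°C.
Density altitude = 4000 + 120 × (-34) = 4000 + (-4080) = -80 ft.

-80 ft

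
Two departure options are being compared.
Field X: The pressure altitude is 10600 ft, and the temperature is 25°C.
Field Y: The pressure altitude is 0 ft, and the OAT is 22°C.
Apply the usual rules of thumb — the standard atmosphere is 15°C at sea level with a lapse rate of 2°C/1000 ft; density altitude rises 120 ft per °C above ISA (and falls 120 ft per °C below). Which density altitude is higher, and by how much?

Field X by 13504 ft

Field X: ISA temp = -6.2°C, deviation +31.2°C, DA = 10600 + 120 × 31.2 = 14344 ft.
Field Y: ISA temp = 15°C, deviation +7°C, DA = 0 + 120 × 7 = 840 ft.
Field X is higher by 14344 − 840 = 13504 ft.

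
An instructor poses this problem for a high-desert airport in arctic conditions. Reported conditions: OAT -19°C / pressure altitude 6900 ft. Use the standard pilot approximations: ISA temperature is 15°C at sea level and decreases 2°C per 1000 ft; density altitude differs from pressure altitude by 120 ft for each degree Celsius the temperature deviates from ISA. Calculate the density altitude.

ISA temperature at 6900 ft = 15 − 2 × (6900/1000) = 1.2°C.
ISA deviation = -19 − 1.2 = -20.2°C.
Density altitude = 6900 + 120 × (-20.2) = 6900 + (-2424) = 4476 ft.

4476 ft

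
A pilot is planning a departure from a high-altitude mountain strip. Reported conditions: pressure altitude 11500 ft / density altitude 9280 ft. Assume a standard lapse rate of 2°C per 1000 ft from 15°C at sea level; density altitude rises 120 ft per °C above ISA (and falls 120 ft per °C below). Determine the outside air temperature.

-26.5°C

Density altitude − pressure altitude = 9280 − 11500 = -2220 ft.
At 120 ft/°C that is an ISA deviation of -2220/120 = -18.5°C.
ISA temperature at 11500 ft = 15 − 2 × (11500/1000) = -8°C.
OAT = ISA + deviation = -8 + (-18.5) = -26.5°C.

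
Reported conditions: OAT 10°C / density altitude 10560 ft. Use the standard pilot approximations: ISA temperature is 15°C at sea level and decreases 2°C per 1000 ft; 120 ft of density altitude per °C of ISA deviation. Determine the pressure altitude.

DA = PA + 120 × (OAT − (15 − 2·PA/1000)) = PA + 120·OAT − 1800 + 0.24·PA = 1.24·PA + 120·OAT − 1800.
So 1.24·PA = 10560 − 120 × 10 + 1800 = 11160.
PA = 11160 / 1.24 = 9000 ft.

9000 ft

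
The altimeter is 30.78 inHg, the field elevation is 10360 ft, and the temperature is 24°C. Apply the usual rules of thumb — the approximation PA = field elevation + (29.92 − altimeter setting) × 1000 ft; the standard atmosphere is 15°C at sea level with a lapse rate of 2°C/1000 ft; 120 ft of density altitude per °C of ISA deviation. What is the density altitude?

Pressure altitude = 10360 + (29.92 − 30.78) × 1000 = 10360 + (-860) = 9500 ft.
ISA temperature at 9500 ft = 15 − 2 × (9500/1000) = -4°C.
ISA deviation = 24 − (-4) = +28°C.
Density altitude = 9500 + 120 × (28) = 12860 ft.

12860 ft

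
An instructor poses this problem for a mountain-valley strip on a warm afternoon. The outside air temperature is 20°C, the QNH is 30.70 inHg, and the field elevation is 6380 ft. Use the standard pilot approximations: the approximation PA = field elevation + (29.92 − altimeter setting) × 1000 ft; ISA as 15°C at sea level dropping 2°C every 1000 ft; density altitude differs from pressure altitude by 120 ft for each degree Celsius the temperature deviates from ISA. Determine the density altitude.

Pressure altitude = 6380 + (29.92 − 30.70) × 1000 = 6380 + (-780) = 5600 ft.
ISA temperature at 5600 ft = 15 − 2 × (5600/1000) = 3.8°C.
ISA deviation = 20 − 3.8 = +16.2°C.
Density altitude = 5600 + 120 × (16.2) = 7544 ft.

7544 ft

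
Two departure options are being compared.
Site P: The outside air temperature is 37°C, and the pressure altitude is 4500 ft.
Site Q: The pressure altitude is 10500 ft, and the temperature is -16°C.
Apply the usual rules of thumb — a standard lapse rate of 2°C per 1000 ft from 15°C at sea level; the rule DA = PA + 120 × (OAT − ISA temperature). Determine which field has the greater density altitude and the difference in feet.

Site Q by 1080 ft

Site P: ISA temp = 6°C, deviation +31°C, DA = 4500 + 120 × 31 = 8220 ft.
Site Q: ISA temp = -6°C, deviation -10°C, DA = 10500 + 120 × (-10) = 9300 ft.
Site Q is higher by 9300 − 8220 = 1080 ft.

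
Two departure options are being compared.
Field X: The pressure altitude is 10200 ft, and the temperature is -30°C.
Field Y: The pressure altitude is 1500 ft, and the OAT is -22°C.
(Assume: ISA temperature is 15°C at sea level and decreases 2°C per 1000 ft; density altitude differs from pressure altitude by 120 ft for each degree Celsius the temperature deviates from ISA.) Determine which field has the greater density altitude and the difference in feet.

Field X: ISA temp = -5.4°C, deviation -24.6°C, DA = 10200 + 120 × (-24.6) = 7248 ft.
Field Y: ISA temp = 12°C, deviation -34°C, DA = 1500 + 120 × (-34) = -2580 ft.
Field X is higher by 7248 − (-2580) = 9828 ft.

Field X by 9828 ft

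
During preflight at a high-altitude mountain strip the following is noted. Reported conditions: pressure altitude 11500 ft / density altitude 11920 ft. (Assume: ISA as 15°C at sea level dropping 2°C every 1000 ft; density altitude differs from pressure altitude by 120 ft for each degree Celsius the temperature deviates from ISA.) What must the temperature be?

Density altitude − pressure altitude = 11920 − 11500 = +420 ft.
At 120 ft/°C that is an ISA deviation of 420/120 = +3.5°C.
ISA temperature at 11500 ft = 15 − 2 × (11500/1000) = -8°C.
OAT = ISA + deviation = -8 + (+3.5) = -4.5°C.

-4.5°C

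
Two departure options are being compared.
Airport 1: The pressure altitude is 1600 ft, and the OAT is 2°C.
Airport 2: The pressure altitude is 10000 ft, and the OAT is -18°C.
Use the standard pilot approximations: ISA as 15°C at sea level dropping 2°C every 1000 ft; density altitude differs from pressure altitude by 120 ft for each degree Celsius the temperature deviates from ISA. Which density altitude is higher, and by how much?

Airport 1: ISA temp = 11.8°C, deviation -9.8°C, DA = 1600 + 120 × (-9.8) = 424 ft.
Airport 2: ISA temp = -5°C, deviation -13°C, DA = 10000 + 120 × (-13) = 8440 ft.
Airport 2 is higher by 8440 − 424 = 8016 ft.

Airport 2 by 8016 ft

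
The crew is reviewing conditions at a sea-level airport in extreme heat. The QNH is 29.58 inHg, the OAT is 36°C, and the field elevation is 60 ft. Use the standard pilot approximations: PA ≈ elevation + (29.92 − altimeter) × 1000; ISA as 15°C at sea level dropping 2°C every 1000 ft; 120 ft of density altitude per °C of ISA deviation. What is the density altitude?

3016 ft

Pressure altitude = 60 + (29.92 − 29.58) × 1000 = 60 + (+340) = 400 ft.
ISA temperature at 400 ft = 15 − 2 × (400/1000) = 14.2°C.
ISA deviation = 36 − 14.2 = +21.8°C.
Density altitude = 400 + 120 × (21.8) = 3016 ft.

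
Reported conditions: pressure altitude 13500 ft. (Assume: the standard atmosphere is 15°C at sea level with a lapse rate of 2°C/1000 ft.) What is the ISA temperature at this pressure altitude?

-12°C

ISA temperature = 15 − 2 × (13500/1000) = 15 − 27 = -12°C.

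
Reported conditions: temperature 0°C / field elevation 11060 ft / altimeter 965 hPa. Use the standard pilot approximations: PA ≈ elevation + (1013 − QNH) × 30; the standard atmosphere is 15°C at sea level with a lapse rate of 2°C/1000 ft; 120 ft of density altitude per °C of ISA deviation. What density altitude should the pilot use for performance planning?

Pressure altitude = 11060 + (1013 − 965) × 30 = 11060 + (+1440) = 12500 ft.
ISA temperature at 12500 ft = 15 − 2 × (12500/1000) = -10°C.
ISA deviation = 0 − (-10) = +10°C.
Density altitude = 12500 + 120 × (10) = 13700 ft.

13700 ft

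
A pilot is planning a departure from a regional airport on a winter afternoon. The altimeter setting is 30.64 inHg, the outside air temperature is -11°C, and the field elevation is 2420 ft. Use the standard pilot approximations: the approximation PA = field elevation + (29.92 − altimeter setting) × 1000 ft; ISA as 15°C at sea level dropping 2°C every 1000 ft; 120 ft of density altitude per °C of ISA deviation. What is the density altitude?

Pressure altitude = 2420 + (29.92 − 30.64) × 1000 = 2420 + (-720) = 1700 ft.
ISA temperature at 1700 ft = 15 − 2 × (1700/1000) = 11.6°C.
ISA deviation = -11 − 11.6 = -22.6°C.
Density altitude = 1700 + 120 × (-22.6) = -1012 ft.

-1012 ft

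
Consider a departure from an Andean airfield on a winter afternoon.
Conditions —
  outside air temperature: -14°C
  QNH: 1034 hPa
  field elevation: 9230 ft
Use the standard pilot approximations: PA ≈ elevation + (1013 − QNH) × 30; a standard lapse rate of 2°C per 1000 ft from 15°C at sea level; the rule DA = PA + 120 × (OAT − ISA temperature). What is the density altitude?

Pressure altitude = 9230 + (1013 − 1034) × 30 = 9230 + (-630) = 8600 ft.
ISA temperature at 8600 ft = 15 − 2 × (8600/1000) = -2.2°C.
ISA deviation = -14 − (-2.2) = -11.8°C.
Density altitude = 8600 + 120 × (-11.8) = 7184 ft.

7184 ft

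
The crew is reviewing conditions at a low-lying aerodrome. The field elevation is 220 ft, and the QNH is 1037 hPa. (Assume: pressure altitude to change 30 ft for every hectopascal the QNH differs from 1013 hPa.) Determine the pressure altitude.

Pressure correction = (1013 − 1037) × 30 = -720 ft.
Pressure altitude = 220 + (-720) = -500 ft.

-500 ft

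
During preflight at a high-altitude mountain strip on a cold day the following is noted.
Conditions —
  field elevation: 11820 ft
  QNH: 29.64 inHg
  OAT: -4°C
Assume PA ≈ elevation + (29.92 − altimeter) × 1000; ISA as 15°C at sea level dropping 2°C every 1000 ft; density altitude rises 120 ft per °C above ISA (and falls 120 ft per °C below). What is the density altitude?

Pressure altitude = 11820 + (29.92 − 29.64) × 1000 = 11820 + (+280) = 12100 ft.
ISA temperature at 12100 ft = 15 − 2 × (12100/1000) = -9.2°C.
ISA deviation = -4 − (-9.2) = +5.2°C.
Density altitude = 12100 + 120 × (5.2) = 12724 ft.

12724 ft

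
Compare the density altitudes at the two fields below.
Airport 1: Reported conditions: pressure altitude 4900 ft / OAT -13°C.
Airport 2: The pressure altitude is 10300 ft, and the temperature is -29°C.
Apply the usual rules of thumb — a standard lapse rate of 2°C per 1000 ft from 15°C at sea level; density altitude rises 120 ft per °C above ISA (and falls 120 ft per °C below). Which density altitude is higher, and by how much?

Airport 1: ISA temp = 5.2°C, deviation -18.2°C, DA = 4900 + 120 × (-18.2) = 2716 ft.
Airport 2: ISA temp = -5.6°C, deviation -23.4°C, DA = 10300 + 120 × (-23.4) = 7492 ft.
Airport 2 is higher by 7492 − 2716 = 4776 ft.

Airport 2 by 4776 ft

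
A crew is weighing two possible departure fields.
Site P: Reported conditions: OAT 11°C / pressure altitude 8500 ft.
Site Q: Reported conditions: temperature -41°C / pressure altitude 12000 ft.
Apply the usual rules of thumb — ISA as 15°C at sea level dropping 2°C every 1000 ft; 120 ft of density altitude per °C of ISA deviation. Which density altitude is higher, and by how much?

Site P by 1900 ft

Site P: ISA temp = -2°C, deviation +13°C, DA = 8500 + 120 × 13 = 10060 ft.
Site Q: ISA temp = -9°C, deviation -32°C, DA = 12000 + 120 × (-32) = 8160 ft.
Site P is higher by 10060 − 8160 = 1900 ft.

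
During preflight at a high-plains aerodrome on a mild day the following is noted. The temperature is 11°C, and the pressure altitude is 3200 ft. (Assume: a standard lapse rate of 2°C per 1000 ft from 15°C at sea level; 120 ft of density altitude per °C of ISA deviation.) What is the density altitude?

ISA temperature at 3200 ft = 15 − 2 × (3200/1000) = 8.6°C.
ISA deviation = 11 − 8.6 = +2.4°C.
Density altitude = 3200 + 120 × (2.4) = 3200 + (+288) = 3488 ft.

3488 ft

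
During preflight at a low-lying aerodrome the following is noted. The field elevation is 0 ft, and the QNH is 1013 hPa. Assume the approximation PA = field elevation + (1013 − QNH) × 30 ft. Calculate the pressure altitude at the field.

Pressure correction = (1013 − 1013) × 30 = 0 ft.
Pressure altitude = 0 + (0) = 0 ft.

0 ft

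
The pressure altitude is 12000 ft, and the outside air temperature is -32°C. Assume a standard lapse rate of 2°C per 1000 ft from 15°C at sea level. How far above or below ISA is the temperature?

ISA temperature at 12000 ft = 15 − 2 × (12000/1000) = -9°C.
Deviation = OAT − ISA = -32 − (-9) = -23°C.

ISA-23°C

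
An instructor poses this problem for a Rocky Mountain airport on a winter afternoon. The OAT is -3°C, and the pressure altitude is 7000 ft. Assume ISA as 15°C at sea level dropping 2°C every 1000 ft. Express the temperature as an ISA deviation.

ISA-4°C

ISA temperature at 7000 ft = 15 − 2 × (7000/1000) = 1°C.
Deviation = OAT − ISA = -3 − 1 = -4°C.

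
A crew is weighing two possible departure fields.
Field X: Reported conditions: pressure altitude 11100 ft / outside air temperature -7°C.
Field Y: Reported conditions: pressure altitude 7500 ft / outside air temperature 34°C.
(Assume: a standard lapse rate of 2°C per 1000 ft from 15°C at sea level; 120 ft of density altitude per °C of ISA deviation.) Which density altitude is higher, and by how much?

Field X: ISA temp = -7.2°C, deviation +0.2°C, DA = 11100 + 120 × 0.2 = 11124 ft.
Field Y: ISA temp = 0°C, deviation +34°C, DA = 7500 + 120 × 34 = 11580 ft.
Field Y is higher by 11580 − 11124 = 456 ft.

Field Y by 456 ft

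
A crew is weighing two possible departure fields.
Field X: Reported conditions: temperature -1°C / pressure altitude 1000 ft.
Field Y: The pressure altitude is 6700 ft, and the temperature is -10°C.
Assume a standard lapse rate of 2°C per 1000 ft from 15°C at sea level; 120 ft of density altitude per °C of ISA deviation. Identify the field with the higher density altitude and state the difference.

Field Y by 5988 ft

Field X: ISA temp = 13°C, deviation -14°C, DA = 1000 + 120 × (-14) = -680 ft.
Field Y: ISA temp = 1.6°C, deviation -11.6°C, DA = 6700 + 120 × (-11.6) = 5308 ft.
Field Y is higher by 5308 − (-680) = 5988 ft.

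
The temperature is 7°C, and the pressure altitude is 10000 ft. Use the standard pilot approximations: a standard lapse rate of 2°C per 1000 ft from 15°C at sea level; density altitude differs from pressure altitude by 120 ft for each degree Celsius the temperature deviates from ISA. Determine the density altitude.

11440 ft

ISA temperature at 10000 ft = 15 − 2 × (10000/1000) = -5°C.
ISA deviation = 7 − (-5) = +12°C.
Density altitude = 10000 + 120 × (12) = 10000 + (+1440) = 11440 ft.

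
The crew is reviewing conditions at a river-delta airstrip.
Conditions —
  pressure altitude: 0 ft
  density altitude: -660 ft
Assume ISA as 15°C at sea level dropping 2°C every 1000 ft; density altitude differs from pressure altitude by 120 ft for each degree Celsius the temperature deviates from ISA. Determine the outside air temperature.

Density altitude − pressure altitude = -660 − 0 = -660 ft.
At 120 ft/°C that is an ISA deviation of -660/120 = -5.5°C.
ISA temperature at 0 ft = 15 − 2 × (0/1000) = 15°C.
OAT = ISA + deviation = 15 + (-5.5) = 9.5°C.

9.5°C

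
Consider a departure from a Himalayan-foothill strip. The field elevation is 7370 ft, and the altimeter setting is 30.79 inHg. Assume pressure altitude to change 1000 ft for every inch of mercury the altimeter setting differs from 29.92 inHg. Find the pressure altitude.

6500 ft

Pressure correction = (29.92 − 30.79) × 1000 = -870 ft.
Pressure altitude = 7370 + (-870) = 6500 ft.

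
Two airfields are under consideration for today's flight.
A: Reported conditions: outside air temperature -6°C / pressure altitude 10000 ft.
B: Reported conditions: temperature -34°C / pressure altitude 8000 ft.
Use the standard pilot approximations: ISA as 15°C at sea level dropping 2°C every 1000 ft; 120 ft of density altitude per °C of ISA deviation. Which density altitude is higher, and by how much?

A by 5840 ft

A: ISA temp = -5°C, deviation -1°C, DA = 10000 + 120 × (-1) = 9880 ft.
B: ISA temp = -1°C, deviation -33°C, DA = 8000 + 120 × (-33) = 4040 ft.
A is higher by 9880 − 4040 = 5840 ft.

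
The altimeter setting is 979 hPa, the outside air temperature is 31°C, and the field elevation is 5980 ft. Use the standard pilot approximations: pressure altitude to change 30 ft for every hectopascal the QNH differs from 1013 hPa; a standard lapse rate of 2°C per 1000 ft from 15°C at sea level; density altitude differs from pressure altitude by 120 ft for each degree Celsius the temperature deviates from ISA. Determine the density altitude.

10600 ft

Pressure altitude = 5980 + (1013 − 979) × 30 = 5980 + (+1020) = 7000 ft.
ISA temperature at 7000 ft = 15 − 2 × (7000/1000) = 1°C.
ISA deviation = 31 − 1 = +30°C.
Density altitude = 7000 + 120 × (30) = 10600 ft.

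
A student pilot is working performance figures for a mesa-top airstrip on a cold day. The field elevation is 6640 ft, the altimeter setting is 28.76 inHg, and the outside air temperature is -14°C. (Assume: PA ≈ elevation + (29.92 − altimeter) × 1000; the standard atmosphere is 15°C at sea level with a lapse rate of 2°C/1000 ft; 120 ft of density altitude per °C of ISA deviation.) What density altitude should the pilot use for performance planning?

6192 ft

Pressure altitude = 6640 + (29.92 − 28.76) × 1000 = 6640 + (+1160) = 7800 ft.
ISA temperature at 7800 ft = 15 − 2 × (7800/1000) = -0.6°C.
ISA deviation = -14 − (-0.6) = -13.4°C.
Density altitude = 7800 + 120 × (-13.4) = 6192 ft.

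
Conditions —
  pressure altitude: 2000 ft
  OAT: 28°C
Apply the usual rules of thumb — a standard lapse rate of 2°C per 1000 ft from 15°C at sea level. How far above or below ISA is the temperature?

ISA temperature at 2000 ft = 15 − 2 × (2000/1000) = 11°C.
Deviation = OAT − ISA = 28 − 11 = +17°C.

ISA+17°C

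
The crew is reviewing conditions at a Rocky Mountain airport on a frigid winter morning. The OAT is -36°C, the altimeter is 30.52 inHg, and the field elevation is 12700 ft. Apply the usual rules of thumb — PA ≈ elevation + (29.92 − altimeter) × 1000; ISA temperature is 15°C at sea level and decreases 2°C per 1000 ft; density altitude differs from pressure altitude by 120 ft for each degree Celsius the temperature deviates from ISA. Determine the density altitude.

8884 ft

Pressure altitude = 12700 + (29.92 − 30.52) × 1000 = 12700 + (-600) = 12100 ft.
ISA temperature at 12100 ft = 15 − 2 × (12100/1000) = -9.2°C.
ISA deviation = -36 − (-9.2) = -26.8°C.
Density altitude = 12100 + 120 × (-26.8) = 8884 ft.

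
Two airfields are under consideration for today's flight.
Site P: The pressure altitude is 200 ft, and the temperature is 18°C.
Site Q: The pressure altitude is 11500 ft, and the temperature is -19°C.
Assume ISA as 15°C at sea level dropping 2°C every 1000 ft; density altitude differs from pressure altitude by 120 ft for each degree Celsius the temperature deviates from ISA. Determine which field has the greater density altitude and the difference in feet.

Site Q by 9572 ft

Site P: ISA temp = 14.6°C, deviation +3.4°C, DA = 200 + 120 × 3.4 = 608 ft.
Site Q: ISA temp = -8°C, deviation -11°C, DA = 11500 + 120 × (-11) = 10180 ft.
Site Q is higher by 10180 − 608 = 9572 ft.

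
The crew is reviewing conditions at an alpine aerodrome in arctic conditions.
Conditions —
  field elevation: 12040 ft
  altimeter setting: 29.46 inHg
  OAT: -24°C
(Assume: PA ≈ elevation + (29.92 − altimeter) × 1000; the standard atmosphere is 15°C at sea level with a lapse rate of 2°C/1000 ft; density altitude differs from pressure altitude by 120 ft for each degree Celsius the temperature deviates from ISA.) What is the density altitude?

10820 ft

Pressure altitude = 12040 + (29.92 − 29.46) × 1000 = 12040 + (+460) = 12500 ft.
ISA temperature at 12500 ft = 15 − 2 × (12500/1000) = -10°C.
ISA deviation = -24 − (-10) = -14°C.
Density altitude = 12500 + 120 × (-14) = 10820 ft.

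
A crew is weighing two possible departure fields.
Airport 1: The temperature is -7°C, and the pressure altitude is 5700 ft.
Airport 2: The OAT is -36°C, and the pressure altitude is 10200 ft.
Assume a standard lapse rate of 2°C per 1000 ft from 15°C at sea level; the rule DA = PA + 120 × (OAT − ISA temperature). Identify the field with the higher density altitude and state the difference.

Airport 2 by 2100 ft

Airport 1: ISA temp = 3.6°C, deviation -10.6°C, DA = 5700 + 120 × (-10.6) = 4428 ft.
Airport 2: ISA temp = -5.4°C, deviation -30.6°C, DA = 10200 + 120 × (-30.6) = 6528 ft.
Airport 2 is higher by 6528 − 4428 = 2100 ft.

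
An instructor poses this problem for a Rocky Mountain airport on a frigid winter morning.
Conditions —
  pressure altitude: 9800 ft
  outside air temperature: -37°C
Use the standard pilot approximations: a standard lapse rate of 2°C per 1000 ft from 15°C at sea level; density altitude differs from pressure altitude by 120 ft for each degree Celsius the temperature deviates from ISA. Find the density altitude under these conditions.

5912 ft

ISA temperature at 9800 ft = 15 − 2 × (9800/1000) = -4.6°C.
ISA deviation = -37 − (-4.6) = -32.4°C.
Density altitude = 9800 + 120 × (-32.4) = 9800 + (-3888) = 5912 ft.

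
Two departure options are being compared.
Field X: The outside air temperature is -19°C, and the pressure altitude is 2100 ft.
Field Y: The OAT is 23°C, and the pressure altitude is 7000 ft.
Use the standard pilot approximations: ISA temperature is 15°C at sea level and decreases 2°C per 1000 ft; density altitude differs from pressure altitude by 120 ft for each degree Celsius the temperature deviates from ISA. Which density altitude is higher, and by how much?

Field Y by 11116 ft

Field X: ISA temp = 10.8°C, deviation -29.8°C, DA = 2100 + 120 × (-29.8) = -1476 ft.
Field Y: ISA temp = 1°C, deviation +22°C, DA = 7000 + 120 × 22 = 9640 ft.
Field Y is higher by 9640 − (-1476) = 11116 ft.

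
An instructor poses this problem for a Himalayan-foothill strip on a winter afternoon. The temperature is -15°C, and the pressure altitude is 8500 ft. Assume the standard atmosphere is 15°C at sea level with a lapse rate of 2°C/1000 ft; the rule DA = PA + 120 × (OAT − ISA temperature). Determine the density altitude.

ISA temperature at 8500 ft = 15 − 2 × (8500/1000) = -2°C.
ISA deviation = -15 − (-2) = -13°C.
Density altitude = 8500 + 120 × (-13) = 8500 + (-1560) = 6940 ft.

6940 ft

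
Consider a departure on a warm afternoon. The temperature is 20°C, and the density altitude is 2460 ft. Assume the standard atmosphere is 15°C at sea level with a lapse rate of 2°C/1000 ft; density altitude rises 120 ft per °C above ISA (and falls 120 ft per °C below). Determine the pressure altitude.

1500 ft

DA = PA + 120 × (OAT − (15 − 2·PA/1000)) = PA + 120·OAT − 1800 + 0.24·PA = 1.24·PA + 120·OAT − 1800.
So 1.24·PA = 2460 − 120 × 20 + 1800 = 1860.
PA = 1860 / 1.24 = 1500 ft.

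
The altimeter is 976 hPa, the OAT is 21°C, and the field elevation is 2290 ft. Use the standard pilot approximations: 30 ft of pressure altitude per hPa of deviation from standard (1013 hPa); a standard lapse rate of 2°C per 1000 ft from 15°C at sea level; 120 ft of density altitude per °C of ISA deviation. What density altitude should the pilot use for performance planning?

Pressure altitude = 2290 + (1013 − 976) × 30 = 2290 + (+1110) = 3400 ft.
ISA temperature at 3400 ft = 15 − 2 × (3400/1000) = 8.2°C.
ISA deviation = 21 − 8.2 = +12.8°C.
Density altitude = 3400 + 120 × (12.8) = 4936 ft.

4936 ft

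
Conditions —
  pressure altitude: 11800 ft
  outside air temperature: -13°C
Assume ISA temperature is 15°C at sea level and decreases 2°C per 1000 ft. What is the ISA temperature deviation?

ISA temperature at 11800 ft = 15 − 2 × (11800/1000) = -8.6°C.
Deviation = OAT − ISA = -13 − (-8.6) = -4.4°C.

ISA-4.4°C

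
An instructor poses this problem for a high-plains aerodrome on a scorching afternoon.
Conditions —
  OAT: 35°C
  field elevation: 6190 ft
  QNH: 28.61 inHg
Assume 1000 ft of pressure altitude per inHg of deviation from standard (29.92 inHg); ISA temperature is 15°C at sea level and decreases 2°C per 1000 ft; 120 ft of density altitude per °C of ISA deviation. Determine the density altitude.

Pressure altitude = 6190 + (29.92 − 28.61) × 1000 = 6190 + (+1310) = 7500 ft.
ISA temperature at 7500 ft = 15 − 2 × (7500/1000) = 0°C.
ISA deviation = 35 − 0 = +35°C.
Density altitude = 7500 + 120 × (35) = 11700 ft.

11700 ft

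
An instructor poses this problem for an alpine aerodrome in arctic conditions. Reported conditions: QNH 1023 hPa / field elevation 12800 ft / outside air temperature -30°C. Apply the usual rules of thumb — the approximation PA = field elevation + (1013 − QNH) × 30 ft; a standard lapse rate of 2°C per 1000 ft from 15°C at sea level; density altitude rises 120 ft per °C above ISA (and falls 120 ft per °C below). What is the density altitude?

10100 ft

Pressure altitude = 12800 + (1013 − 1023) × 30 = 12800 + (-300) = 12500 ft.
ISA temperature at 12500 ft = 15 − 2 × (12500/1000) = -10°C.
ISA deviation = -30 − (-10) = -20°C.
Density altitude = 12500 + 120 × (-20) = 10100 ft.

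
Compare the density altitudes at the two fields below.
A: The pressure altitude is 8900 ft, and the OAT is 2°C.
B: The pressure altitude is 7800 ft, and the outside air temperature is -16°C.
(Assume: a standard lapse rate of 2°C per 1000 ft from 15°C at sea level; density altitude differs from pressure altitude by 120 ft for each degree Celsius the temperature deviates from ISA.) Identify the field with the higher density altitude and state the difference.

A: ISA temp = -2.8°C, deviation +4.8°C, DA = 8900 + 120 × 4.8 = 9476 ft.
B: ISA temp = -0.6°C, deviation -15.4°C, DA = 7800 + 120 × (-15.4) = 5952 ft.
A is higher by 9476 − 5952 = 3524 ft.

A by 3524 ft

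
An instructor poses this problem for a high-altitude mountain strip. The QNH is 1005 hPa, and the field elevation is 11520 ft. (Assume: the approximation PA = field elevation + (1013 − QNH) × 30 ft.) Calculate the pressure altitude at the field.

11760 ft

Pressure correction = (1013 − 1005) × 30 = +240 ft.
Pressure altitude = 11520 + (+240) = 11760 ft.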